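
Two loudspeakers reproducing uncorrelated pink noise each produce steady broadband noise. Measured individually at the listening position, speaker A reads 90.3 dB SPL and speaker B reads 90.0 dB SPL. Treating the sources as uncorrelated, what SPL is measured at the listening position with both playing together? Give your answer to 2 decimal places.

Add the sources as powers (linear), then convert back to dB:
L_total = 10·log₁₀(10^(90.3/10) + 10^(90.0/10)) = 10·log₁₀(2072000000) = 93.16 dB SPL.

93.16 dB SPL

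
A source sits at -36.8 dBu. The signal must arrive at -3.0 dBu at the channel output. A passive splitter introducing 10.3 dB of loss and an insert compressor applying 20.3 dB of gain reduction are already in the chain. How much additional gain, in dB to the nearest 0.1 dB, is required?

The required make-up gain is the shortfall in the dB sum.
G = -3.0 − (-36.8) + 10.3 + 20.3 = 64.4 dB.

64.4 dB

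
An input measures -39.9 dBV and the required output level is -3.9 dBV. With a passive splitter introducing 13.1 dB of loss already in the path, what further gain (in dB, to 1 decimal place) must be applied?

The required make-up gain is the shortfall in the dB sum.
G = -3.9 − (-39.9) + 13.1 = 49.1 dB.

49.1 dB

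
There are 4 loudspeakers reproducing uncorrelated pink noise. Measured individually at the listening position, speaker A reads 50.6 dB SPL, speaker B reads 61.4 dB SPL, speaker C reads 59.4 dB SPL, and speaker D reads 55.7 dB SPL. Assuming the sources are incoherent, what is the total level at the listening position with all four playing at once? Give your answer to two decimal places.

Incoherent sources sum as intensities:
L_total = 10·log₁₀(10^(50.6/10) + 10^(61.4/10) + 10^(59.4/10) + 10^(55.7/10)) = 10·log₁₀(2738000) = 64.37 dB SPL.

64.37 dB SPL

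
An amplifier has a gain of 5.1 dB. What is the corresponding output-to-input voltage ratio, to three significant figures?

Voltage ratio = 10^(dB/20).
10^(5.1/20) = 10^(0.2550) = 1.80.

1.80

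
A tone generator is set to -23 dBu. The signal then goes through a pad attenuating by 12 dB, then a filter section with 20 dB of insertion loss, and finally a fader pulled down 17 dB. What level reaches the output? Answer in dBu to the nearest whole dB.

In dB, series stages simply add:
-23 − 12 − 20 − 17 = -72 dBu.

-72 dBu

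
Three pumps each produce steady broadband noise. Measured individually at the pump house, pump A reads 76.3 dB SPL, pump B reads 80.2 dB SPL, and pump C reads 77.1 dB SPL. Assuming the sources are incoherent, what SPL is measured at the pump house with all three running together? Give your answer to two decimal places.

Uncorrelated sources add in intensity (power), not in dB.
L_total = 10·log₁₀(10^(76.3/10) + 10^(80.2/10) + 10^(77.1/10)) = 10·log₁₀(198700000) = 82.98 dB SPL.

82.98 dB SPL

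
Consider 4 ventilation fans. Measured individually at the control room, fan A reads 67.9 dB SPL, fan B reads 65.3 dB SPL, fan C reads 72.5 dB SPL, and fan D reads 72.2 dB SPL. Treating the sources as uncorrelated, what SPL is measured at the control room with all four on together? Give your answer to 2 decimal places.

Incoherent sources sum as intensities:
L_total = 10·log₁₀(10^(67.9/10) + 10^(65.3/10) + 10^(72.5/10) + 10^(72.2/10)) = 10·log₁₀(43930000) = 76.43 dB SPL.

76.43 dB SPL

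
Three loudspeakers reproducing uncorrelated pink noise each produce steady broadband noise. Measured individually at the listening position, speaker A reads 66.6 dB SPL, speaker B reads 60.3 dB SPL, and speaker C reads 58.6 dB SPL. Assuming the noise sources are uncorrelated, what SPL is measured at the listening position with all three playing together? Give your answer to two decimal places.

Incoherent sources sum as intensities:
L_total = 10·log₁₀(10^(66.6/10) + 10^(60.3/10) + 10^(58.6/10)) = 10·log₁₀(6367000) = 68.04 dB SPL.

68.04 dB SPL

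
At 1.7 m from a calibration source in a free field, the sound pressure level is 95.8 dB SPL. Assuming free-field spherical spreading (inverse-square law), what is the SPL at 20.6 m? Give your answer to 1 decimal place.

74.1 dB SPL

Free-field point source: level drops by 20·log₁₀ of the distance ratio.
ΔL = −20·log₁₀(20.6/1.7) = -21.67 dB, so L₂ = 95.8 + (-21.67) = 74.1 dB SPL.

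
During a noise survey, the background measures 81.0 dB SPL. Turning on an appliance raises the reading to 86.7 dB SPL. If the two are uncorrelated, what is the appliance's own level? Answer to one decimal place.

Subtract intensities: L_src = 10·log₁₀(10^(L_total/10) − 10^(L_bg/10)).
L_src = 10·log₁₀(10^(86.7/10) − 10^(81.0/10)) = 10·log₁₀(341800000) = 85.3 dB SPL.

85.3 dB SPL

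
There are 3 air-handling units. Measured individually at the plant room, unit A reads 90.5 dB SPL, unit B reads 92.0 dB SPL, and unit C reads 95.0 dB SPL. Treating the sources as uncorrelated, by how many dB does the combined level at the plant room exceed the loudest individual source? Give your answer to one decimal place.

Add the sources as powers (linear), then convert back to dB:
L_total = 10·log₁₀(10^(90.5/10) + 10^(92.0/10) + 10^(95.0/10)) = 97.69 dB SPL.
Excess over the loudest (95.0 dB): 97.69 − 95.0 = 2.7 dB.

2.7 dB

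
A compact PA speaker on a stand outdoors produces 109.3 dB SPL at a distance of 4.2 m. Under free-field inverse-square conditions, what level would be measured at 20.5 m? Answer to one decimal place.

95.5 dB SPL

For a point source in a free field, ΔL = −20·log₁₀(d₂/d₁).
ΔL = −20·log₁₀(20.5/4.2) = -13.77 dB, so L₂ = 109.3 + (-13.77) = 95.5 dB SPL.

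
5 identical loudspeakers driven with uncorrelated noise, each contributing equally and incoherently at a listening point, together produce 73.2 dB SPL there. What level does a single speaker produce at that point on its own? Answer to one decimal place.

66.2 dB SPL

5 equal incoherent sources add 10·log₁₀(5) = 6.99 dB over one source.
L_one = 73.2 − 6.99 = 66.2 dB SPL.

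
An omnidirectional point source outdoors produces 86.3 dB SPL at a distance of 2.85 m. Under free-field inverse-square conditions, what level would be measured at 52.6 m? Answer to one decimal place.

61.0 dB SPL

For a point source in a free field, ΔL = −20·log₁₀(d₂/d₁).
ΔL = −20·log₁₀(52.6/2.85) = -25.32 dB, so L₂ = 86.3 + (-25.32) = 61.0 dB SPL.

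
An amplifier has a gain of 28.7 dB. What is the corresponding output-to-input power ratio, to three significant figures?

741

Power ratio = 10^(dB/10).
10^(28.7/10) = 10^(2.870) = 741.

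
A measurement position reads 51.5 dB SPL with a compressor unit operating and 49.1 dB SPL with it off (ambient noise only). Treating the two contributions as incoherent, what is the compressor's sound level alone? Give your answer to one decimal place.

Subtract intensities: L_src = 10·log₁₀(10^(L_total/10) − 10^(L_bg/10)).
L_src = 10·log₁₀(10^(51.5/10) − 10^(49.1/10)) = 10·log₁₀(59970) = 47.8 dB SPL.

47.8 dB SPL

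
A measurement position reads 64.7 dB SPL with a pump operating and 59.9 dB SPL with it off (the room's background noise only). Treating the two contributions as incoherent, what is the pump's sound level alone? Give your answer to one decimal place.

63.0 dB SPL

Background correction is a power subtraction:
L_src = 10·log₁₀(10^(64.7/10) − 10^(59.9/10)) = 10·log₁₀(1974000) = 63.0 dB SPL.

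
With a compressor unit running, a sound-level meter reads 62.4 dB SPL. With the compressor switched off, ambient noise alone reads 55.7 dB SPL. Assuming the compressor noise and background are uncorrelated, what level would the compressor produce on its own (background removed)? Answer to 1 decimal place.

61.4 dB SPL

Subtract intensities: L_src = 10·log₁₀(10^(L_total/10) − 10^(L_bg/10)).
L_src = 10·log₁₀(10^(62.4/10) − 10^(55.7/10)) = 10·log₁₀(1366000) = 61.4 dB SPL.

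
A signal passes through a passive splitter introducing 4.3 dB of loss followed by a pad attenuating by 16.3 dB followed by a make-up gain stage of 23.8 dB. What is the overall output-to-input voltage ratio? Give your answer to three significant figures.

1.45

Net gain = (−4.3) + (−16.3) + 23.8 = 3.2 dB.
Voltage ratio = 10^(3.2/20) = 1.45.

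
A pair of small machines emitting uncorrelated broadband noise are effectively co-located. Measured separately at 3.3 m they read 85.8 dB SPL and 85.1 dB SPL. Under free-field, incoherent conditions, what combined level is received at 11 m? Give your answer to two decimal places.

Combined at 3.3 m: 10·log₁₀(10^(85.8/10)+10^(85.1/10)) = 88.474 dB SPL.
Then apply −20·log₁₀(11/3.3) = -10.458 dB → 78.02 dB SPL.

78.02 dB SPL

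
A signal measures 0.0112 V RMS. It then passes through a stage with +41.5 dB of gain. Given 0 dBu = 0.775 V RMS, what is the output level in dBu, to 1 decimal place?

+4.7 dBu

Input level: 20·log₁₀(0.0112/0.775) = -36.80 dBu.
Output: -36.80 + 41.5 = +4.7 dBu.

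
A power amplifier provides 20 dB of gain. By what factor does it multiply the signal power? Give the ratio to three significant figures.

Power ratio = 10^(dB/10).
10^(20/10) = 10^(2.000) = 100.

100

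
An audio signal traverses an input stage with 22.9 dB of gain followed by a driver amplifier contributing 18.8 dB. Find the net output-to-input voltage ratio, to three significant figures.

122

Net gain = 22.9 + 18.8 = 41.7 dB.
Voltage ratio = 10^(41.7/20) = 122.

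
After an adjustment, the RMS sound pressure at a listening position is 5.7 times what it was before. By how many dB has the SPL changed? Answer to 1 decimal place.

SPL change from a pressure ratio uses the 20·log₁₀ form:
20·log₁₀(5.7) = 15.1 dB.

15.1 dB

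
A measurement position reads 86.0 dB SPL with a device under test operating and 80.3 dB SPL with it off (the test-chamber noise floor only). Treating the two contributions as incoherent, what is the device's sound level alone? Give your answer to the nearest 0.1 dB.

Background correction is a power subtraction:
L_src = 10·log₁₀(10^(86.0/10) − 10^(80.3/10)) = 10·log₁₀(291000000) = 84.6 dB SPL.

84.6 dB SPL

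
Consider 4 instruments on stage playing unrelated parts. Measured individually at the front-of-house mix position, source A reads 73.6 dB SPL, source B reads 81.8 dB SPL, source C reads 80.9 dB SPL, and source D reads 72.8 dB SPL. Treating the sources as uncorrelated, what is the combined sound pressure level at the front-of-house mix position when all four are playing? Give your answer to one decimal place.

85.0 dB SPL

Uncorrelated sources add in intensity (power), not in dB.
L_total = 10·log₁₀(10^(73.6/10) + 10^(81.8/10) + 10^(80.9/10) + 10^(72.8/10)) = 10·log₁₀(316300000) = 85.0 dB SPL.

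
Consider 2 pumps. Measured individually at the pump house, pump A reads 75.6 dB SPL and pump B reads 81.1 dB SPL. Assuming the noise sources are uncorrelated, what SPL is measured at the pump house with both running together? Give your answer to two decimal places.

82.18 dB SPL

Incoherent sources sum as intensities:
L_total = 10·log₁₀(10^(75.6/10) + 10^(81.1/10)) = 10·log₁₀(165100000) = 82.18 dB SPL.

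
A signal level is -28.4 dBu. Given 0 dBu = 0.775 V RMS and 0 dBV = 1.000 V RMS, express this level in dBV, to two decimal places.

-30.61 dBV

The offset between the scales is 20·log₁₀(0.775/1.000) = −2.214 dB.
So dBV = -28.4 − 2.214 = -30.61 dBV.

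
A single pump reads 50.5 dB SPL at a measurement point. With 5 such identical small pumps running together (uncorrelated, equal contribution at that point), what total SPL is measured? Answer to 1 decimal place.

57.5 dB SPL

5 equal incoherent sources raise the level by 10·log₁₀(5) = 6.99 dB.
L_total = 50.5 + 6.99 = 57.5 dB SPL.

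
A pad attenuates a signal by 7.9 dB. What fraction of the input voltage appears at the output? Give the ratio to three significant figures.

0.403

Voltage ratio = 10^(dB/20).
10^(-7.9/20) = 10^(-0.3950) = 0.403.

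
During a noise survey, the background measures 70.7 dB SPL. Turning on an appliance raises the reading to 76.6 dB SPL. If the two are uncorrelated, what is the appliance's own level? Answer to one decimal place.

75.3 dB SPL

Subtract intensities: L_src = 10·log₁₀(10^(L_total/10) − 10^(L_bg/10)).
L_src = 10·log₁₀(10^(76.6/10) − 10^(70.7/10)) = 10·log₁₀(33960000) = 75.3 dB SPL.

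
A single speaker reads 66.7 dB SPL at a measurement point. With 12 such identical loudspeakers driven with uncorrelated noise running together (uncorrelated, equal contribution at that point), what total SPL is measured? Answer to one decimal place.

12 equal incoherent sources raise the level by 10·log₁₀(12) = 10.79 dB.
L_total = 66.7 + 10.79 = 77.5 dB SPL.

77.5 dB SPL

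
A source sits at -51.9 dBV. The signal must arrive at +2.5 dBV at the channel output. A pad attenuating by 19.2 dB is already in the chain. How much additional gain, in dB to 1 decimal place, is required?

73.6 dB

The required make-up gain is the shortfall in the dB sum.
G = +2.5 − (-51.9) + 19.2 = 73.6 dB.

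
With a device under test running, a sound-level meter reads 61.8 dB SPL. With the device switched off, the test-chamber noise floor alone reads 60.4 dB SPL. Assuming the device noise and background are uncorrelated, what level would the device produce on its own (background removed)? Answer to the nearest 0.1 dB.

Background correction is a power subtraction:
L_src = 10·log₁₀(10^(61.8/10) − 10^(60.4/10)) = 10·log₁₀(417100) = 56.2 dB SPL.

56.2 dB SPL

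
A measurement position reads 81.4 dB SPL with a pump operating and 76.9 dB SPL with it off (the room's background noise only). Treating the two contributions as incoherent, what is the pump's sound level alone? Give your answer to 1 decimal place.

Remove the background by subtracting linear intensities:
L_src = 10·log₁₀(10^(81.4/10) − 10^(76.9/10)) = 10·log₁₀(89060000) = 79.5 dB SPL.

79.5 dB SPL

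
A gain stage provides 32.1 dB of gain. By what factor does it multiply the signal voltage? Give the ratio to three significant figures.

40.3

Voltage ratio = 10^(dB/20).
10^(32.1/20) = 10^(1.605) = 40.3.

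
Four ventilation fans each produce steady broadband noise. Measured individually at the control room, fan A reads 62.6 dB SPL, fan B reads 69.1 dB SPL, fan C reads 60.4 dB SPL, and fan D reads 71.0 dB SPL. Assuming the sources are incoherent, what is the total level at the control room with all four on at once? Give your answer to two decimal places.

73.74 dB SPL

Uncorrelated sources add in intensity (power), not in dB.
L_total = 10·log₁₀(10^(62.6/10) + 10^(69.1/10) + 10^(60.4/10) + 10^(71.0/10)) = 10·log₁₀(23630000) = 73.74 dB SPL.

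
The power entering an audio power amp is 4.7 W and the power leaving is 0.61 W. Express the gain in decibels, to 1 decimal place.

-8.9 dB

For a power ratio, dB = 10·log₁₀(P₂/P₁).
10·log₁₀(0.61/4.7) = 10·log₁₀(0.1298) = -8.9 dB.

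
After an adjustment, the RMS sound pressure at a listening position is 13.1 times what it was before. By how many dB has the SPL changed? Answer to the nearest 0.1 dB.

SPL change from a pressure ratio uses the 20·log₁₀ form:
20·log₁₀(13.1) = 22.3 dB.

22.3 dB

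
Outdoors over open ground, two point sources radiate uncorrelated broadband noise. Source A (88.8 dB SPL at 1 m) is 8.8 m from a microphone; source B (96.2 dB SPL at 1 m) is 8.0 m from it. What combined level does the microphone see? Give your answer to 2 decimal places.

78.75 dB SPL

At the listener: L_A = 88.8 − 20·log₁₀(8.8) = 69.910 dB; L_B = 96.2 − 20·log₁₀(8.0) = 78.138 dB.
Combined: 10·log₁₀(10^(69.910/10)+10^(78.138/10)) = 78.75 dB SPL.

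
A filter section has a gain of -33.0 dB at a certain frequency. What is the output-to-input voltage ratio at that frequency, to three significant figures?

Voltage ratio = 10^(dB/20).
10^(-33.0/20) = 10^(-1.650) = 0.0224.

0.0224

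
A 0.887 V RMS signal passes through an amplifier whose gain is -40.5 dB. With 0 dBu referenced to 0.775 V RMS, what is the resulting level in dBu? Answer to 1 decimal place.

-39.3 dBu

Input level: 20·log₁₀(0.887/0.775) = 1.17 dBu.
Output: 1.17 − 40.5 = -39.3 dBu.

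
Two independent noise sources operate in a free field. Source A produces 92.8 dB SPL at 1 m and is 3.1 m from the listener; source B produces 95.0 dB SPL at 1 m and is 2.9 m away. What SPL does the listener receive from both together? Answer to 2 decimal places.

87.59 dB SPL

At the listener: L_A = 92.8 − 20·log₁₀(3.1) = 82.973 dB; L_B = 95.0 − 20·log₁₀(2.9) = 85.752 dB.
Combined: 10·log₁₀(10^(82.973/10)+10^(85.752/10)) = 87.59 dB SPL.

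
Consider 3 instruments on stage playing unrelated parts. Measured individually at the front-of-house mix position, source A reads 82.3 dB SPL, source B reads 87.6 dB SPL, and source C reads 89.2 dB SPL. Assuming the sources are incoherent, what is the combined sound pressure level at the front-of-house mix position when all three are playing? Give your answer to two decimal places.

Uncorrelated sources add in intensity (power), not in dB.
L_total = 10·log₁₀(10^(82.3/10) + 10^(87.6/10) + 10^(89.2/10)) = 10·log₁₀(1577000000) = 91.98 dB SPL.

91.98 dB SPL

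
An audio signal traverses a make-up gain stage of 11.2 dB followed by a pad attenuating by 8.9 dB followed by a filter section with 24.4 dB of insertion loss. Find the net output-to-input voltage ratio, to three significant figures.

Net gain = 11.2 + (−8.9) + (−24.4) = -22.1 dB.
Voltage ratio = 10^(-22.1/20) = 0.0785.

0.0785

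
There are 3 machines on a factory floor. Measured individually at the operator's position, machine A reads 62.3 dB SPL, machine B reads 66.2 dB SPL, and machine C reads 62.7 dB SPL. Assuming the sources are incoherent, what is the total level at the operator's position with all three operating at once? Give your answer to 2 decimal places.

68.88 dB SPL

Add the sources as powers (linear), then convert back to dB:
L_total = 10·log₁₀(10^(62.3/10) + 10^(66.2/10) + 10^(62.7/10)) = 10·log₁₀(7729000) = 68.88 dB SPL.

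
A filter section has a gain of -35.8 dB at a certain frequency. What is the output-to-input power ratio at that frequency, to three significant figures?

0.000263

Power ratio = 10^(dB/10).
10^(-35.8/10) = 10^(-3.580) = 0.000263.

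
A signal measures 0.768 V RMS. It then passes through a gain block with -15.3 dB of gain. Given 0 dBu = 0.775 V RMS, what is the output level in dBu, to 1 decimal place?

Input level: 20·log₁₀(0.768/0.775) = -0.08 dBu.
Output: -0.08 − 15.3 = -15.4 dBu.

-15.4 dBu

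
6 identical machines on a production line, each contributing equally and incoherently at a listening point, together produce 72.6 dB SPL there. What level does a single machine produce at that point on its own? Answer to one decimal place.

64.8 dB SPL

6 equal incoherent sources add 10·log₁₀(6) = 7.78 dB over one source.
L_one = 72.6 − 7.78 = 64.8 dB SPL.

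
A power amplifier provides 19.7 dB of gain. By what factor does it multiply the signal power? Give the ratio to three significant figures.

93.3

Power ratio = 10^(dB/10).
10^(19.7/10) = 10^(1.970) = 93.3.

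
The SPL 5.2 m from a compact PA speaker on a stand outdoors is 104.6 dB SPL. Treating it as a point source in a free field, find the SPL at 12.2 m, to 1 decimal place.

97.2 dB SPL

Free-field point source: level drops by 20·log₁₀ of the distance ratio.
ΔL = −20·log₁₀(12.2/5.2) = -7.41 dB, so L₂ = 104.6 + (-7.41) = 97.2 dB SPL.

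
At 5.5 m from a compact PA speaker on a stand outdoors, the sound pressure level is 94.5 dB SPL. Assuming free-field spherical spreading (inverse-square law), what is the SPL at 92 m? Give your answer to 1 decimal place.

70.0 dB SPL

Inverse-square spreading gives ΔL = −20·log₁₀(d₂/d₁).
ΔL = −20·log₁₀(92/5.5) = -24.47 dB, so L₂ = 94.5 + (-24.47) = 70.0 dB SPL.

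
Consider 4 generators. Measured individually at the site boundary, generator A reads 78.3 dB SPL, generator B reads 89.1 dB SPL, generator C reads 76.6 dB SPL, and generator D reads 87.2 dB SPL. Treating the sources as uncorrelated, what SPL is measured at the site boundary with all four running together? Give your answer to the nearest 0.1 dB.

Add the sources as powers (linear), then convert back to dB:
L_total = 10·log₁₀(10^(78.3/10) + 10^(89.1/10) + 10^(76.6/10) + 10^(87.2/10)) = 10·log₁₀(1451000000) = 91.6 dB SPL.

91.6 dB SPL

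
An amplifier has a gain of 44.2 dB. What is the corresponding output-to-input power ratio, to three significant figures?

Power ratio = 10^(dB/10).
10^(44.2/10) = 10^(4.420) = 26300.

26300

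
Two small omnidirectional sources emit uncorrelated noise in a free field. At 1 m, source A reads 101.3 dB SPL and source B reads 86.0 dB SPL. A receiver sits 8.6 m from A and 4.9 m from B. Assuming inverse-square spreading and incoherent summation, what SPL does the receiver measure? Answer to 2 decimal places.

At the listener: L_A = 101.3 − 20·log₁₀(8.6) = 82.610 dB; L_B = 86.0 − 20·log₁₀(4.9) = 72.196 dB.
Combined: 10·log₁₀(10^(82.610/10)+10^(72.196/10)) = 82.99 dB SPL.

82.99 dB SPL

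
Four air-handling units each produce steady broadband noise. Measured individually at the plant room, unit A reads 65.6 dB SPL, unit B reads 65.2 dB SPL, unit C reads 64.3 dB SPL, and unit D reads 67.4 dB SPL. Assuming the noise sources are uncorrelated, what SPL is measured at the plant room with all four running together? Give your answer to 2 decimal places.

71.80 dB SPL

Add the sources as powers (linear), then convert back to dB:
L_total = 10·log₁₀(10^(65.6/10) + 10^(65.2/10) + 10^(64.3/10) + 10^(67.4/10)) = 10·log₁₀(15130000) = 71.80 dB SPL.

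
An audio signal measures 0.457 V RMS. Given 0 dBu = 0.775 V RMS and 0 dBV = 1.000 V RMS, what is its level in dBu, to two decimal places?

-4.59 dBu

dBu = 20·log₁₀(V / 0.775 V).
20·log₁₀(0.457/0.775) = -4.59 dBu.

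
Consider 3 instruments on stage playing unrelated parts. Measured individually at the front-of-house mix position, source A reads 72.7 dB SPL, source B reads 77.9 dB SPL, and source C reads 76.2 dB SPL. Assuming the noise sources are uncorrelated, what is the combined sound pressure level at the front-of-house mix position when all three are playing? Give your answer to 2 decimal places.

Add the sources as powers (linear), then convert back to dB:
L_total = 10·log₁₀(10^(72.7/10) + 10^(77.9/10) + 10^(76.2/10)) = 10·log₁₀(122000000) = 80.86 dB SPL.

80.86 dB SPL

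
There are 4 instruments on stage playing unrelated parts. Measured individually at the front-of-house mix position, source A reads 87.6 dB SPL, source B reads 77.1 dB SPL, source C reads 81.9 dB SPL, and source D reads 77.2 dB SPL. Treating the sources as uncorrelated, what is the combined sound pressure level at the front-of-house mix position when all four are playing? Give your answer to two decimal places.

89.21 dB SPL

Add the sources as powers (linear), then convert back to dB:
L_total = 10·log₁₀(10^(87.6/10) + 10^(77.1/10) + 10^(81.9/10) + 10^(77.2/10)) = 10·log₁₀(834100000) = 89.21 dB SPL.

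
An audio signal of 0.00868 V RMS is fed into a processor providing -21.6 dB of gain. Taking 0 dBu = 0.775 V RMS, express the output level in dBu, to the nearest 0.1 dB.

Input level: 20·log₁₀(0.00868/0.775) = -39.02 dBu.
Output: -39.02 − 21.6 = -60.6 dBu.

-60.6 dBu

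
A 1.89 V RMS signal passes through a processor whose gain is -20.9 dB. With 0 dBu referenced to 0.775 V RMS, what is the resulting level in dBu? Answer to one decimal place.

-13.2 dBu

Input level: 20·log₁₀(1.89/0.775) = 7.74 dBu.
Output: 7.74 − 20.9 = -13.2 dBu.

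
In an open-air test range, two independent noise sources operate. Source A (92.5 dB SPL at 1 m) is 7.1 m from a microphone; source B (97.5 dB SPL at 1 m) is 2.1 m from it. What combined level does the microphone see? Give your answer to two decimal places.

91.17 dB SPL

At the listener: L_A = 92.5 − 20·log₁₀(7.1) = 75.475 dB; L_B = 97.5 − 20·log₁₀(2.1) = 91.056 dB.
Combined: 10·log₁₀(10^(75.475/10)+10^(91.056/10)) = 91.17 dB SPL.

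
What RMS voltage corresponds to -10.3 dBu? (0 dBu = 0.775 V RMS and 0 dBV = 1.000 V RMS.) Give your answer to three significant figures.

0.237 V

V = 0.775 V × 10^(-10.3/20).
= 0.775 × 0.3055 = 0.237 V.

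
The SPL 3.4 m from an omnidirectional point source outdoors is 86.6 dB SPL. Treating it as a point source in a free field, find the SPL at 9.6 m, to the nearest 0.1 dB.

77.6 dB SPL

Inverse-square spreading gives ΔL = −20·log₁₀(d₂/d₁).
ΔL = −20·log₁₀(9.6/3.4) = -9.02 dB, so L₂ = 86.6 + (-9.02) = 77.6 dB SPL.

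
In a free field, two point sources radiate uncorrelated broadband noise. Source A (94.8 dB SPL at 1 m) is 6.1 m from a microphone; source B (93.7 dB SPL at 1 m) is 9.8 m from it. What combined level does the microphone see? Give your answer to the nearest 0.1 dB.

At the listener: L_A = 94.8 − 20·log₁₀(6.1) = 79.09 dB; L_B = 93.7 − 20·log₁₀(9.8) = 73.88 dB.
Combined: 10·log₁₀(10^(79.09/10)+10^(73.88/10)) = 80.2 dB SPL.

80.2 dB SPL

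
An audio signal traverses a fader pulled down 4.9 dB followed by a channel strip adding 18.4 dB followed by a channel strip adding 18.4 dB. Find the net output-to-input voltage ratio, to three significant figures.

Net gain = (−4.9) + 18.4 + 18.4 = 31.9 dB.
Voltage ratio = 10^(31.9/20) = 39.4.

39.4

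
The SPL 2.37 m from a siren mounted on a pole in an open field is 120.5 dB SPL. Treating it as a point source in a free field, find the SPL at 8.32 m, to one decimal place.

109.6 dB SPL

Inverse-square spreading gives ΔL = −20·log₁₀(d₂/d₁).
ΔL = −20·log₁₀(8.32/2.37) = -10.91 dB, so L₂ = 120.5 + (-10.91) = 109.6 dB SPL.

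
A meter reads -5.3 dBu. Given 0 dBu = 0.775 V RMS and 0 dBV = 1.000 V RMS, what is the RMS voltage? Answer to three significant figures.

V = 0.775 V × 10^(-5.3/20).
= 0.775 × 0.5433 = 0.421 V.

0.421 V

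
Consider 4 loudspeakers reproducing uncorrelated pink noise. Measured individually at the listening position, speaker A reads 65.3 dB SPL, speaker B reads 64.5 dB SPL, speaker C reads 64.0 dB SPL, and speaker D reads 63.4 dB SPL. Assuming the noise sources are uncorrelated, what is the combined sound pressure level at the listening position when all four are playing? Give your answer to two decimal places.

Incoherent sources sum as intensities:
L_total = 10·log₁₀(10^(65.3/10) + 10^(64.5/10) + 10^(64.0/10) + 10^(63.4/10)) = 10·log₁₀(10910000) = 70.38 dB SPL.

70.38 dB SPL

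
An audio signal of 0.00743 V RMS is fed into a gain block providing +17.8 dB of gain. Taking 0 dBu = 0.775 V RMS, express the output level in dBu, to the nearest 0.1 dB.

Input level: 20·log₁₀(0.00743/0.775) = -40.37 dBu.
Output: -40.37 + 17.8 = -22.6 dBu.

-22.6 dBu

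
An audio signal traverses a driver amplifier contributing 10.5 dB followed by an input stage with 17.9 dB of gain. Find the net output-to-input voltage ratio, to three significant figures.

Net gain = 10.5 + 17.9 = 28.4 dB.
Voltage ratio = 10^(28.4/20) = 26.3.

26.3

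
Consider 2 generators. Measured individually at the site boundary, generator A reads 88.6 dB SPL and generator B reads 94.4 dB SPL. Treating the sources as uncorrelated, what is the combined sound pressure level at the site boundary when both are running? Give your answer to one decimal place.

Add the sources as powers (linear), then convert back to dB:
L_total = 10·log₁₀(10^(88.6/10) + 10^(94.4/10)) = 10·log₁₀(3479000000) = 95.4 dB SPL.

95.4 dB SPL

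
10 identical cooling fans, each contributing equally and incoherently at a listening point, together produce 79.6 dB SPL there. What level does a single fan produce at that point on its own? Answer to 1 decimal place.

10 equal incoherent sources add 10·log₁₀(10) = 10.00 dB over one source.
L_one = 79.6 − 10.00 = 69.6 dB SPL.

69.6 dB SPL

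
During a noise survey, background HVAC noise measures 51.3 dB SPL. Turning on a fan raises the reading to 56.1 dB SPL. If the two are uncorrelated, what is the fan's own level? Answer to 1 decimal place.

Subtract intensities: L_src = 10·log₁₀(10^(L_total/10) − 10^(L_bg/10)).
L_src = 10·log₁₀(10^(56.1/10) − 10^(51.3/10)) = 10·log₁₀(272500) = 54.4 dB SPL.

54.4 dB SPL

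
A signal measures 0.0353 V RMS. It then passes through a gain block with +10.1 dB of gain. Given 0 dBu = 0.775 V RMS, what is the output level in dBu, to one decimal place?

Input level: 20·log₁₀(0.0353/0.775) = -26.83 dBu.
Output: -26.83 + 10.1 = -16.7 dBu.

-16.7 dBu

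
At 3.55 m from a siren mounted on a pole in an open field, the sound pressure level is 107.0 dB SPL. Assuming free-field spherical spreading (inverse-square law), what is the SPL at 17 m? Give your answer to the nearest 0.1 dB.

93.4 dB SPL

Free-field point source: level drops by 20·log₁₀ of the distance ratio.
ΔL = −20·log₁₀(17/3.55) = -13.60 dB, so L₂ = 107.0 + (-13.60) = 93.4 dB SPL.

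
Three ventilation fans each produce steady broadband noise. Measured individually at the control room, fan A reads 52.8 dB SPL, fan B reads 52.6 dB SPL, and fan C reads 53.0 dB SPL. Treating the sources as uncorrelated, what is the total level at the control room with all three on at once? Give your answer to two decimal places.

Add the sources as powers (linear), then convert back to dB:
L_total = 10·log₁₀(10^(52.8/10) + 10^(52.6/10) + 10^(53.0/10)) = 10·log₁₀(572000) = 57.57 dB SPL.

57.57 dB SPL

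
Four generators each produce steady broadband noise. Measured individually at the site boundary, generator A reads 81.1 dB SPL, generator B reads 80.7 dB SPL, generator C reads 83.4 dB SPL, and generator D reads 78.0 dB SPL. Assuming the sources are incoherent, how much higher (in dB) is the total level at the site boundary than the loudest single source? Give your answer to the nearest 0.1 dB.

Add the sources as powers (linear), then convert back to dB:
L_total = 10·log₁₀(10^(81.1/10) + 10^(80.7/10) + 10^(83.4/10) + 10^(78.0/10)) = 87.23 dB SPL.
Excess over the loudest (83.4 dB): 87.23 − 83.4 = 3.8 dB.

3.8 dB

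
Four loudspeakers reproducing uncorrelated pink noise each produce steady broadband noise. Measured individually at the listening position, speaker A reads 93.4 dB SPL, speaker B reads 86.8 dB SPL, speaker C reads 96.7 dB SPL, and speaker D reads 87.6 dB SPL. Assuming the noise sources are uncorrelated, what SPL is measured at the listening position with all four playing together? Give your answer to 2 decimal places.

98.99 dB SPL

Uncorrelated sources add in intensity (power), not in dB.
L_total = 10·log₁₀(10^(93.4/10) + 10^(86.8/10) + 10^(96.7/10) + 10^(87.6/10)) = 10·log₁₀(7919000000) = 98.99 dB SPL.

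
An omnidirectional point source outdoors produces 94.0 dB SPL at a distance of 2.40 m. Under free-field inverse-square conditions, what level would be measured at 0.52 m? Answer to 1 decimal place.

107.3 dB SPL

Free-field point source: level drops by 20·log₁₀ of the distance ratio.
ΔL = −20·log₁₀(0.52/2.40) = 13.28 dB, so L₂ = 94.0 + (13.28) = 107.3 dB SPL.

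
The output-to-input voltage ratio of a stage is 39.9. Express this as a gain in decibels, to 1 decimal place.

For a voltage ratio, dB = 20·log₁₀(V₂/V₁).
20·log₁₀(39.9) = 32.0 dB.

32.0 dB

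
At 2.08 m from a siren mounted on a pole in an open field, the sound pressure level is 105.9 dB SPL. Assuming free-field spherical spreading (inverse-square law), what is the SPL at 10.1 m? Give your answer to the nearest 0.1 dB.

Free-field point source: level drops by 20·log₁₀ of the distance ratio.
ΔL = −20·log₁₀(10.1/2.08) = -13.73 dB, so L₂ = 105.9 + (-13.73) = 92.2 dB SPL.

92.2 dB SPL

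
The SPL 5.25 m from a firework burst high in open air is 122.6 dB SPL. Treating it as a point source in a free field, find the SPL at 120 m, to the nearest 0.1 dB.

95.4 dB SPL

Inverse-square spreading gives ΔL = −20·log₁₀(d₂/d₁).
ΔL = −20·log₁₀(120/5.25) = -27.18 dB, so L₂ = 122.6 + (-27.18) = 95.4 dB SPL.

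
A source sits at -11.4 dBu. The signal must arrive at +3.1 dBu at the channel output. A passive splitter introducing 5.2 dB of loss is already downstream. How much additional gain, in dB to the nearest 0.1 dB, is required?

19.7 dB

The required make-up gain is the shortfall in the dB sum.
G = +3.1 − (-11.4) + 5.2 = 19.7 dB.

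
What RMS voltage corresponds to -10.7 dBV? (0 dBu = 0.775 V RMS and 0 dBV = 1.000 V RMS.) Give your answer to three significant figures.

V = 1.000 V × 10^(-10.7/20).
= 1.000 × 0.2917 = 0.292 V.

0.292 V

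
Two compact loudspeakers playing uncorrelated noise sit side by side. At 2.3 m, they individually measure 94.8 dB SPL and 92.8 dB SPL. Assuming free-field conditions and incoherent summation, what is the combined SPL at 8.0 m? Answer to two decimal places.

86.10 dB SPL

Combined at 2.3 m: 10·log₁₀(10^(94.8/10)+10^(92.8/10)) = 96.924 dB SPL.
Then apply −20·log₁₀(8.0/2.3) = -10.827 dB → 86.10 dB SPL.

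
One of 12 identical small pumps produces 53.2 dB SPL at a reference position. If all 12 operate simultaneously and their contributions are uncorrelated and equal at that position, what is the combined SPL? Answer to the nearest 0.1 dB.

64.0 dB SPL

12 equal incoherent sources raise the level by 10·log₁₀(12) = 10.79 dB.
L_total = 53.2 + 10.79 = 64.0 dB SPL.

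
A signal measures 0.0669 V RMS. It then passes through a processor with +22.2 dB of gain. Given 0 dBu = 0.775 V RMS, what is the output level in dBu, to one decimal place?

Input level: 20·log₁₀(0.0669/0.775) = -21.28 dBu.
Output: -21.28 + 22.2 = +0.9 dBu.

+0.9 dBu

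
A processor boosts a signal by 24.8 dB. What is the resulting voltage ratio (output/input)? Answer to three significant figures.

17.4

Voltage ratio = 10^(dB/20).
10^(24.8/20) = 10^(1.240) = 17.4.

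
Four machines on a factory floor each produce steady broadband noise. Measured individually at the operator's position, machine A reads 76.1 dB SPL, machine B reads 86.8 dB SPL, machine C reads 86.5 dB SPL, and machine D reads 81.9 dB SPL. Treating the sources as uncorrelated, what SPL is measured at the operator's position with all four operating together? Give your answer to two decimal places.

90.50 dB SPL

Incoherent sources sum as intensities:
L_total = 10·log₁₀(10^(76.1/10) + 10^(86.8/10) + 10^(86.5/10) + 10^(81.9/10)) = 10·log₁₀(1121000000) = 90.50 dB SPL.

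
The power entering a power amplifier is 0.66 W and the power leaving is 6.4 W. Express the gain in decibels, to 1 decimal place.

For a power ratio, dB = 10·log₁₀(P₂/P₁).
10·log₁₀(6.4/0.66) = 10·log₁₀(9.697) = 9.9 dB.

9.9 dB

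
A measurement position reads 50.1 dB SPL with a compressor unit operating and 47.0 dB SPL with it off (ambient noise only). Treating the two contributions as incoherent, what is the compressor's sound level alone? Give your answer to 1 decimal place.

Subtract intensities: L_src = 10·log₁₀(10^(L_total/10) − 10^(L_bg/10)).
L_src = 10·log₁₀(10^(50.1/10) − 10^(47.0/10)) = 10·log₁₀(52210) = 47.2 dB SPL.

47.2 dB SPL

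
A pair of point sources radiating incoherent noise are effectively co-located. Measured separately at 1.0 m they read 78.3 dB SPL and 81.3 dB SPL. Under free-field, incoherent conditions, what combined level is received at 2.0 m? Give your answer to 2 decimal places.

Combined at 1.0 m: 10·log₁₀(10^(78.3/10)+10^(81.3/10)) = 83.064 dB SPL.
Then apply −20·log₁₀(2.0/1.0) = -6.021 dB → 77.04 dB SPL.

77.04 dB SPL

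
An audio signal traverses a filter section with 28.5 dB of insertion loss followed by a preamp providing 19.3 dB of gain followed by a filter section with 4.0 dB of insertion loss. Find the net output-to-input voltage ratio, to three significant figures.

0.219

Net gain = (−28.5) + 19.3 + (−4.0) = -13.2 dB.
Voltage ratio = 10^(-13.2/20) = 0.219.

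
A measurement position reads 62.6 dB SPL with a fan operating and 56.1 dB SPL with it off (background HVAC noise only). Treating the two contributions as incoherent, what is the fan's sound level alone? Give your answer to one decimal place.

61.5 dB SPL

Remove the background by subtracting linear intensities:
L_src = 10·log₁₀(10^(62.6/10) − 10^(56.1/10)) = 10·log₁₀(1412000) = 61.5 dB SPL.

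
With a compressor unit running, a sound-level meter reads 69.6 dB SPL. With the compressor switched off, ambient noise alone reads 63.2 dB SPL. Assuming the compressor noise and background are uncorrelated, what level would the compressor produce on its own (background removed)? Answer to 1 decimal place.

68.5 dB SPL

Subtract intensities: L_src = 10·log₁₀(10^(L_total/10) − 10^(L_bg/10)).
L_src = 10·log₁₀(10^(69.6/10) − 10^(63.2/10)) = 10·log₁₀(7031000) = 68.5 dB SPL.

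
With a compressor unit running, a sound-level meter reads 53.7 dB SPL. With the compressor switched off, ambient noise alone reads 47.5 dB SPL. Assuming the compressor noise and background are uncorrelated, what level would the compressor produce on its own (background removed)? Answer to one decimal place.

52.5 dB SPL

Background correction is a power subtraction:
L_src = 10·log₁₀(10^(53.7/10) − 10^(47.5/10)) = 10·log₁₀(178200) = 52.5 dB SPL.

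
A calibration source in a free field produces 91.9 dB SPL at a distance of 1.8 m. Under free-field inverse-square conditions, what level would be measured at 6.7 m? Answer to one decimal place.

80.5 dB SPL

Inverse-square spreading gives ΔL = −20·log₁₀(d₂/d₁).
ΔL = −20·log₁₀(6.7/1.8) = -11.42 dB, so L₂ = 91.9 + (-11.42) = 80.5 dB SPL.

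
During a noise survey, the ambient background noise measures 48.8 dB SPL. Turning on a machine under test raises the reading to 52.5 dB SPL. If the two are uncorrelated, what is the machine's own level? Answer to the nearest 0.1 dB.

50.1 dB SPL

Subtract intensities: L_src = 10·log₁₀(10^(L_total/10) − 10^(L_bg/10)).
L_src = 10·log₁₀(10^(52.5/10) − 10^(48.8/10)) = 10·log₁₀(102000) = 50.1 dB SPL.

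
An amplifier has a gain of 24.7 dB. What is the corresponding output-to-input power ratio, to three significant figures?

295

Power ratio = 10^(dB/10).
10^(24.7/10) = 10^(2.470) = 295.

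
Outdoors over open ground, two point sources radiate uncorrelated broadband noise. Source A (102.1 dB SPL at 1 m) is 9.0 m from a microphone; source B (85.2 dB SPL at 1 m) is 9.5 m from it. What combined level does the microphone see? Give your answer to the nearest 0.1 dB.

83.1 dB SPL

At the listener: L_A = 102.1 − 20·log₁₀(9.0) = 83.02 dB; L_B = 85.2 − 20·log₁₀(9.5) = 65.65 dB.
Combined: 10·log₁₀(10^(83.02/10)+10^(65.65/10)) = 83.1 dB SPL.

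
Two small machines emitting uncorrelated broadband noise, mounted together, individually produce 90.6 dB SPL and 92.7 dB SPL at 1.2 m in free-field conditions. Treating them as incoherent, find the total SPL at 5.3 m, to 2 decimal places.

81.88 dB SPL

Combined at 1.2 m: 10·log₁₀(10^(90.6/10)+10^(92.7/10)) = 94.786 dB SPL.
Then apply −20·log₁₀(5.3/1.2) = -12.902 dB → 81.88 dB SPL.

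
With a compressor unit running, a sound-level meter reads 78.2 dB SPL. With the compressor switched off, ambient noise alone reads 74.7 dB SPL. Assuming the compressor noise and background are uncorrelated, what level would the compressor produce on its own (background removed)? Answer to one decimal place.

Remove the background by subtracting linear intensities:
L_src = 10·log₁₀(10^(78.2/10) − 10^(74.7/10)) = 10·log₁₀(36560000) = 75.6 dB SPL.

75.6 dB SPL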